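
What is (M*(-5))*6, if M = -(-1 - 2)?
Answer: -90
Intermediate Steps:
M = 3 (M = -1*(-3) = 3)
(M*(-5))*6 = (3*(-5))*6 = -15*6 = -90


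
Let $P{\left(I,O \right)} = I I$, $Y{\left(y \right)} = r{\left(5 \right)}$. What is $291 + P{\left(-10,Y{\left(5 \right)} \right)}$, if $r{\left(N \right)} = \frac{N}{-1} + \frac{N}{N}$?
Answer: $391$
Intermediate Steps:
$r{\left(N \right)} = 1 - N$ ($r{\left(N \right)} = N \left(-1\right) + 1 = - N + 1 = 1 - N$)
$Y{\left(y \right)} = -4$ ($Y{\left(y \right)} = 1 - 5 = -4$)
$P{\left(I,O \right)} = I^{2}$
$291 + P{\left(-10,Y{\left(5 \right)} \right)} = 291 + \left(-10\right)^{2} = 291 + 100 = 391$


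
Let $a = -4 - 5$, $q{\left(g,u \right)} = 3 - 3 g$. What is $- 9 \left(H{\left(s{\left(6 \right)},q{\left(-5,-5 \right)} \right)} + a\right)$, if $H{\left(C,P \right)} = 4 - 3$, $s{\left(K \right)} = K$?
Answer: $72$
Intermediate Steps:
$H{\left(C,P \right)} = 1$
$a = -9$ ($a = -4 - 5 = -9$)
$- 9 \left(H{\left(s{\left(6 \right)},q{\left(-5,-5 \right)} \right)} + a\right) = - 9 \left(1 - 9\right) = \left(-9\right) \left(-8\right) = 72$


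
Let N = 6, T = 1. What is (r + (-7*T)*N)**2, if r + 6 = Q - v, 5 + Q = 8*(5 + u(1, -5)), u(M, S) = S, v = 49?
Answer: 10404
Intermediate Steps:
Q = -5 (Q = -5 + 8*(5 - 5) = -5 + 8*0 = -5 + 0 = -5)
r = -60 (r = -6 + (-5 - 1*49) = -6 + (-5 - 49) = -6 - 54 = -60)
(r + (-7*T)*N)**2 = (-60 - 7*1*6)**2 = (-60 - 7*6)**2 = (-60 - 42)**2 = (-102)**2 = 10404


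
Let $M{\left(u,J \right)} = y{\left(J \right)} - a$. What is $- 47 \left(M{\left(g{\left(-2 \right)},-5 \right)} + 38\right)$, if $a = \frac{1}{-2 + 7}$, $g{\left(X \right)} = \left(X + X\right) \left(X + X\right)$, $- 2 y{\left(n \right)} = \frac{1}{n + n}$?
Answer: $- \frac{35579}{20} \approx -1778.9$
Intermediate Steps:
$y{\left(n \right)} = - \frac{1}{4 n}$ ($y{\left(n \right)} = - \frac{1}{2 \left(n + n\right)} = - \frac{1}{2 \cdot 2 n} = - \frac{\frac{1}{2} \frac{1}{n}}{2} = - \frac{1}{4 n}$)
$g{\left(X \right)} = 4 X^{2}$ ($g{\left(X \right)} = 2 X 2 X = 4 X^{2}$)
$a = \frac{1}{5} \approx 0.2$
$M{\left(u,J \right)} = - \frac{1}{5} - \frac{1}{4 J}$ ($M{\left(u,J \right)} = - \frac{1}{4 J} - \frac{1}{5} = - \frac{1}{5} - \frac{1}{4 J}$)
$- 47 \left(M{\left(g{\left(-2 \right)},-5 \right)} + 38\right) = - 47 \left(\frac{-5 - -20}{20 \left(-5\right)} + 38\right) = - 47 \left(\frac{1}{20} \left(- \frac{1}{5}\right) \left(-5 + 20\right) + 38\right) = - 47 \left(\frac{1}{20} \left(- \frac{1}{5}\right) 15 + 38\right) = - 47 \left(- \frac{3}{20} + 38\right) = \left(-47\right) \frac{757}{20} = - \frac{35579}{20}$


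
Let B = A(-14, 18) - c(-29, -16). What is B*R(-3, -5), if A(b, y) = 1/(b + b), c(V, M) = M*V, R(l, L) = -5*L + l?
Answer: -142923/14 ≈ -10209.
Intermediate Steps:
R(l, L) = l - 5*L
A(b, y) = 1/(2*b)
B = -12993/28 (B = (1/2)/(-14) - (-16)*(-29) = (1/2)*(-1/14) - 1*464 = -1/28 - 464 = -12993/28 ≈ -464.04)
B*R(-3, -5) = -12993*(-3 - 5*(-5))/28 = -12993*(-3 + 25)/28 = -12993/28*22 = -142923/14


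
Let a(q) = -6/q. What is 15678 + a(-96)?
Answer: 250849/16 ≈ 15678.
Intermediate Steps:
15678 + a(-96) = 15678 - 6/(-96) = 15678 - 6*(-1/96) = 15678 + 1/16 = 250849/16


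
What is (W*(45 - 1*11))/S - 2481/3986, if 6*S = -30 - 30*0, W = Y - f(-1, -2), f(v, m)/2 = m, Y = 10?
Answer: -1909741/19930 ≈ -95.822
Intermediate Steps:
f(v, m) = 2*m
W = 14 (W = 10 - 2*(-2) = 10 - 1*(-4) = 10 + 4 = 14)
S = -5 (S = (-30 - 30*0)/6 = (-30 + 0)/6 = (⅙)*(-30) = -5)
(W*(45 - 1*11))/S - 2481/3986 = (14*(45 - 1*11))/(-5) - 2481/3986 = (14*(45 - 11))*(-⅕) - 2481*1/3986 = (14*34)*(-⅕) - 2481/3986 = 476*(-⅕) - 2481/3986 = -476/5 - 2481/3986 = -1909741/19930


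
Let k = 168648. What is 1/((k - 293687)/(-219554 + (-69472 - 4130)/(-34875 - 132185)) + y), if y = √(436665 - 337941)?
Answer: -5040659253224845835/873783113466563418112528 + 336330247958651174761*√24681/16601879155864704944138032 ≈ 0.0031769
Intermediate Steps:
y = 2*√24681 (y = √98724 = 2*√24681 ≈ 314.20)
1/((k - 293687)/(-219554 + (-69472 - 4130)/(-34875 - 132185)) + y) = 1/((168648 - 293687)/(-219554 + (-69472 - 4130)/(-34875 - 132185)) + 2*√24681) = 1/(-125039/(-219554 - 73602/(-167060)) + 2*√24681) = 1/(-125039/(-219554 - 73602*(-1/167060)) + 2*√24681) = 1/(-125039/(-219554 + 36801/83530) + 2*√24681) = 1/(-125039/(-18339308819/83530) + 2*√24681) = 1/(-125039*(-83530/18339308819) + 2*√24681) = 1/(10444507670/18339308819 + 2*√24681)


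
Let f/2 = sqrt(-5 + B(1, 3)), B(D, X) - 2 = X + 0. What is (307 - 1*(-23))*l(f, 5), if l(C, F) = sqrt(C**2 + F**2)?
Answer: 1650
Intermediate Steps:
B(D, X) = 2 + X (B(D, X) = 2 + (X + 0) = 2 + X)
f = 0 (f = 2*sqrt(-5 + (2 + 3)) = 2*sqrt(-5 + 5) = 2*sqrt(0) = 2*0 = 0)
(307 - 1*(-23))*l(f, 5) = (307 - 1*(-23))*sqrt(0**2 + 5**2) = (307 + 23)*sqrt(0 + 25) = 330*sqrt(25) = 330*5 = 1650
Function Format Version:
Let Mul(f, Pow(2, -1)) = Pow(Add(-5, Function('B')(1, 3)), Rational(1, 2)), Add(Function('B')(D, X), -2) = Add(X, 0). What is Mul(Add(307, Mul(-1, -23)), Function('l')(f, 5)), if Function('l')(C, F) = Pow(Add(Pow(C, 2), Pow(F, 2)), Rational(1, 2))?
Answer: 1650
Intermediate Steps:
Function('B')(D, X) = Add(2, X) (Function('B')(D, X) = Add(2, Add(X, 0)) = Add(2, X))
f = 0 (f = Mul(2, Pow(Add(-5, Add(2, 3)), Rational(1, 2))) = Mul(2, Pow(Add(-5, 5), Rational(1, 2))) = Mul(2, Pow(0, Rational(1, 2))) = Mul(2, 0) = 0)
Mul(Add(307, Mul(-1, -23)), Function('l')(f, 5)) = Mul(Add(307, Mul(-1, -23)), Pow(Add(Pow(0, 2), Pow(5, 2)), Rational(1, 2))) = Mul(Add(307, 23), Pow(Add(0, 25), Rational(1, 2))) = Mul(330, Pow(25, Rational(1, 2))) = Mul(330, 5) = 1650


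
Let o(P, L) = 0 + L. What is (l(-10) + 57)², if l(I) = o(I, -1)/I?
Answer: 326041/100 ≈ 3260.4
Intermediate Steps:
o(P, L) = L
l(I) = -1/I
(l(-10) + 57)² = (-1/(-10) + 57)² = (-1*(-⅒) + 57)² = (⅒ + 57)² = (571/10)² = 326041/100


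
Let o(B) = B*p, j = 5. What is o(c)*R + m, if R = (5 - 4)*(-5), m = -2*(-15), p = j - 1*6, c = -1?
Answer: 25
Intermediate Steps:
p = -1 (p = 5 - 1*6 = 5 - 6 = -1)
o(B) = -B (o(B) = B*(-1) = -B)
m = 30
R = -5 (R = 1*(-5) = -5)
o(c)*R + m = -1*(-1)*(-5) + 30 = 1*(-5) + 30 = -5 + 30 = 25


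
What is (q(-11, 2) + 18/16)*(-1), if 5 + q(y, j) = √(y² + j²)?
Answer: 31/8 - 5*√5 ≈ -7.3053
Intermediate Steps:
q(y, j) = -5 + √(j² + y²) (q(y, j) = -5 + √(y² + j²) = -5 + √(j² + y²))
(q(-11, 2) + 18/16)*(-1) = ((-5 + √(2² + (-11)²)) + 18/16)*(-1) = ((-5 + √(4 + 121)) + 18*(1/16))*(-1) = ((-5 + √125) + 9/8)*(-1) = ((-5 + 5*√5) + 9/8)*(-1) = (-31/8 + 5*√5)*(-1) = 31/8 - 5*√5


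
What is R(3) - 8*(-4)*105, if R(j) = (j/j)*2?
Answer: 3362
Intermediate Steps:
R(j) = 2 (R(j) = 1*2 = 2)
R(3) - 8*(-4)*105 = 2 - 8*(-4)*105 = 2 + 32*105 = 2 + 3360 = 3362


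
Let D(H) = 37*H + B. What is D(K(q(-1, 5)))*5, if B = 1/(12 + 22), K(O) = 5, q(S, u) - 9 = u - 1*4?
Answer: 31455/34 ≈ 925.15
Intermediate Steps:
q(S, u) = 5 + u (q(S, u) = 9 + (u - 1*4) = 9 + (u - 4) = 9 + (-4 + u) = 5 + u)
B = 1/34 ≈ 0.029412
D(H) = 1/34 + 37*H (D(H) = 37*H + 1/34 = 1/34 + 37*H)
D(K(q(-1, 5)))*5 = (1/34 + 37*5)*5 = (1/34 + 185)*5 = (6291/34)*5 = 31455/34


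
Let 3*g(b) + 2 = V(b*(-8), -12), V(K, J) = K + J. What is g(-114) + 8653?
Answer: 26857/3 ≈ 8952.3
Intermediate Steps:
V(K, J) = J + K
g(b) = -14/3 - 8*b/3 (g(b) = -2/3 + (-12 + b*(-8))/3 = -2/3 + (-12 - 8*b)/3 = -2/3 + (-4 - 8*b/3) = -14/3 - 8*b/3)
g(-114) + 8653 = (-14/3 - 8/3*(-114)) + 8653 = (-14/3 + 304) + 8653 = 898/3 + 8653 = 26857/3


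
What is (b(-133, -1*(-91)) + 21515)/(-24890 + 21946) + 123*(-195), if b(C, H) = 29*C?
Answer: -35314749/1472 ≈ -23991.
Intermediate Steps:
(b(-133, -1*(-91)) + 21515)/(-24890 + 21946) + 123*(-195) = (29*(-133) + 21515)/(-24890 + 21946) + 123*(-195) = (-3857 + 21515)/(-2944) - 23985 = 17658*(-1/2944) - 23985 = -8829/1472 - 23985 = -35314749/1472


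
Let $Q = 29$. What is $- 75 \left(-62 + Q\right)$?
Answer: $2475$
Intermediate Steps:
$- 75 \left(-62 + Q\right) = - 75 \left(-62 + 29\right) = \left(-75\right) \left(-33\right) = 2475$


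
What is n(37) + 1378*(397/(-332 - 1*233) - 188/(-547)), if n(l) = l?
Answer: -141438907/309055 ≈ -457.65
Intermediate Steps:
n(37) + 1378*(397/(-332 - 1*233) - 188/(-547)) = 37 + 1378*(397/(-332 - 1*233) - 188/(-547)) = 37 + 1378*(397/(-332 - 233) - 188*(-1/547)) = 37 + 1378*(397/(-565) + 188/547) = 37 + 1378*(397*(-1/565) + 188/547) = 37 + 1378*(-397/565 + 188/547) = 37 + 1378*(-110939/309055) = 37 - 152873942/309055 = -141438907/309055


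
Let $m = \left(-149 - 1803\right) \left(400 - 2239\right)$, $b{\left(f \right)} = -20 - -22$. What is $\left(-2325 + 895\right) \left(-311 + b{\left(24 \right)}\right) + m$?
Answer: $4031598$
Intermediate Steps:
$b{\left(f \right)} = 2$ ($b{\left(f \right)} = -20 + 22 = 2$)
$m = 3589728$ ($m = \left(-1952\right) \left(-1839\right) = 3589728$)
$\left(-2325 + 895\right) \left(-311 + b{\left(24 \right)}\right) + m = \left(-2325 + 895\right) \left(-311 + 2\right) + 3589728 = \left(-1430\right) \left(-309\right) + 3589728 = 441870 + 3589728 = 4031598$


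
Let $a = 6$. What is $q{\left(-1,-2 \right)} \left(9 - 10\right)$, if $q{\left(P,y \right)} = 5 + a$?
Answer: $-11$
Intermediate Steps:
$q{\left(P,y \right)} = 11$ ($q{\left(P,y \right)} = 5 + 6 = 11$)
$q{\left(-1,-2 \right)} \left(9 - 10\right) = 11 \left(9 - 10\right) = 11 \left(-1\right) = -11$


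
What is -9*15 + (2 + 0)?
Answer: -133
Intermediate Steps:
-9*15 + (2 + 0) = -135 + 2 = -133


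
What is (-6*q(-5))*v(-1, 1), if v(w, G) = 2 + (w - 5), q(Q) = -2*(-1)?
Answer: 48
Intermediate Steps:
q(Q) = 2
v(w, G) = -3 + w (v(w, G) = 2 + (-5 + w) = -3 + w)
(-6*q(-5))*v(-1, 1) = (-6*2)*(-3 - 1) = -12*(-4) = 48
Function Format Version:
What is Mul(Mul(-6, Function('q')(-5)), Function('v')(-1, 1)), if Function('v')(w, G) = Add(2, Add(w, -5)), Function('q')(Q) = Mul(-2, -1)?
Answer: 48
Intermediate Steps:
Function('q')(Q) = 2
Function('v')(w, G) = Add(-3, w) (Function('v')(w, G) = Add(2, Add(-5, w)) = Add(-3, w))
Mul(Mul(-6, Function('q')(-5)), Function('v')(-1, 1)) = Mul(Mul(-6, 2), Add(-3, -1)) = Mul(-12, -4) = 48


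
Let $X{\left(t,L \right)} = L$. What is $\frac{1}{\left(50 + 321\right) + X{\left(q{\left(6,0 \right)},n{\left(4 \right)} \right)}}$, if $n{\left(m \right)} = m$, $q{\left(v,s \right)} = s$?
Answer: $\frac{1}{375} \approx 0.0026667$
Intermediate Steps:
$\frac{1}{\left(50 + 321\right) + X{\left(q{\left(6,0 \right)},n{\left(4 \right)} \right)}} = \frac{1}{\left(50 + 321\right) + 4} = \frac{1}{371 + 4} = \frac{1}{375}$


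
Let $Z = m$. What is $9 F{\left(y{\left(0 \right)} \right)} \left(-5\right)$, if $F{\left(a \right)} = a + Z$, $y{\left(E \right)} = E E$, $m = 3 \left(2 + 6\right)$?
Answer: $-1080$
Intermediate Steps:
$m = 24$ ($m = 3 \cdot 8 = 24$)
$Z = 24$
$y{\left(E \right)} = E^{2}$
$F{\left(a \right)} = 24 + a$ ($F{\left(a \right)} = a + 24 = 24 + a$)
$9 F{\left(y{\left(0 \right)} \right)} \left(-5\right) = 9 \left(24 + 0^{2}\right) \left(-5\right) = 9 \left(24 + 0\right) \left(-5\right) = 9 \cdot 24 \left(-5\right) = 216 \left(-5\right) = -1080$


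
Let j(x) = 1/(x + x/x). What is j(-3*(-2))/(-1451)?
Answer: -1/10157 ≈ -9.8454e-5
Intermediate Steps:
j(x) = 1/(1 + x) (j(x) = 1/(x + 1) = 1/(1 + x))
j(-3*(-2))/(-1451) = 1/((1 - 3*(-2))*(-1451)) = -1/1451/(1 + 6) = -1/1451/7 = (1/7)*(-1/1451) = -1/10157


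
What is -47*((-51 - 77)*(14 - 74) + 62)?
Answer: -363874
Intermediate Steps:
-47*((-51 - 77)*(14 - 74) + 62) = -47*(-128*(-60) + 62) = -47*(7680 + 62) = -47*7742 = -363874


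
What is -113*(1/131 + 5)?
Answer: -74128/131 ≈ -565.86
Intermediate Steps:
-113*(1/131 + 5) = -113*656/131 = -74128/131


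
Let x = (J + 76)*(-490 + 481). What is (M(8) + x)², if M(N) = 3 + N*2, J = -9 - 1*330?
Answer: 5692996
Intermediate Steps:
J = -339 (J = -9 - 330 = -339)
M(N) = 3 + 2*N
x = 2367 (x = (-339 + 76)*(-490 + 481) = -263*(-9) = 2367)
(M(8) + x)² = ((3 + 2*8) + 2367)² = ((3 + 16) + 2367)² = (19 + 2367)² = 2386² = 5692996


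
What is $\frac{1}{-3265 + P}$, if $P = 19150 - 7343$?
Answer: $\frac{1}{8542} \approx 0.00011707$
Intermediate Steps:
$P = 11807$ ($P = 19150 - 7343 = 11807$)
$\frac{1}{-3265 + P} = \frac{1}{-3265 + 11807} = \frac{1}{8542}$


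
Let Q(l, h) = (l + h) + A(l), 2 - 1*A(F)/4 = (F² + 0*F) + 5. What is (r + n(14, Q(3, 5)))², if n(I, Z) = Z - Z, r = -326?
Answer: 106276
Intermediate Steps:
A(F) = -12 - 4*F² (A(F) = 8 - 4*((F² + 0*F) + 5) = 8 - 4*((F² + 0) + 5) = 8 - 4*(F² + 5) = 8 - 4*(5 + F²) = 8 + (-20 - 4*F²) = -12 - 4*F²)
Q(l, h) = -12 + h + l - 4*l² (Q(l, h) = (l + h) + (-12 - 4*l²) = (h + l) + (-12 - 4*l²) = -12 + h + l - 4*l²)
n(I, Z) = 0
(r + n(14, Q(3, 5)))² = (-326 + 0)² = (-326)² = 106276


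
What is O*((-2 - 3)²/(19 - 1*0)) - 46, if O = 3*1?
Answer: -799/19 ≈ -42.053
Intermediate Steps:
O = 3
O*((-2 - 3)²/(19 - 1*0)) - 46 = 3*((-2 - 3)²/(19 - 1*0)) - 46 = 3*((-5)²/(19 + 0)) - 46 = 3*(25/19) - 46 = 75/19 - 46 = -799/19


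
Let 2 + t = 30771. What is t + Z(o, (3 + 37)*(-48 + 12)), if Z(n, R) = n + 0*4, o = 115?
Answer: 30884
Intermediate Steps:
t = 30769 (t = -2 + 30771 = 30769)
Z(n, R) = n (Z(n, R) = n + 0 = n)
t + Z(o, (3 + 37)*(-48 + 12)) = 30769 + 115 = 30884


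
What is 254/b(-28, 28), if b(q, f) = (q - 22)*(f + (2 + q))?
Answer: -127/50 ≈ -2.5400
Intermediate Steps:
b(q, f) = (-22 + q)*(2 + f + q)
254/b(-28, 28) = 254/(-44 + (-28)² - 22*28 - 20*(-28) + 28*(-28)) = 254/(-44 + 784 - 616 + 560 - 784) = 254/(-100) = 254*(-1/100) = -127/50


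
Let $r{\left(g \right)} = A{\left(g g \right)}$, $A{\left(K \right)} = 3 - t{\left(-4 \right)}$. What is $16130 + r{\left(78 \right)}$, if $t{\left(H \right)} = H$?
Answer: $16137$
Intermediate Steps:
$A{\left(K \right)} = 7$ ($A{\left(K \right)} = 3 - -4 = 3 + 4 = 7$)
$r{\left(g \right)} = 7$
$16130 + r{\left(78 \right)} = 16130 + 7 = 16137$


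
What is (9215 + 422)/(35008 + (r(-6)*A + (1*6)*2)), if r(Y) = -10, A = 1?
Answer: 9637/35010 ≈ 0.27526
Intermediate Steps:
(9215 + 422)/(35008 + (r(-6)*A + (1*6)*2)) = (9215 + 422)/(35008 + (-10*1 + (1*6)*2)) = 9637/(35008 + (-10 + 6*2)) = 9637/(35008 + (-10 + 12)) = 9637/(35008 + 2) = 9637/35010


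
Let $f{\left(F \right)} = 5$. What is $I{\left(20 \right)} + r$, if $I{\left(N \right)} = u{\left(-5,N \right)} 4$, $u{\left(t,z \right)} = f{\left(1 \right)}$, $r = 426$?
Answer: $446$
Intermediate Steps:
$u{\left(t,z \right)} = 5$
$I{\left(N \right)} = 20$ ($I{\left(N \right)} = 5 \cdot 4 = 20$)
$I{\left(20 \right)} + r = 20 + 426 = 446$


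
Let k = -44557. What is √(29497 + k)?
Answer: 2*I*√3765 ≈ 122.72*I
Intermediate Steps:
√(29497 + k) = √(29497 - 44557) = √(-15060) = 2*I*√3765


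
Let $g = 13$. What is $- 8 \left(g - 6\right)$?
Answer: $-56$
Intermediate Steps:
$- 8 \left(g - 6\right) = - 8 \left(13 - 6\right) = \left(-8\right) 7 = -56$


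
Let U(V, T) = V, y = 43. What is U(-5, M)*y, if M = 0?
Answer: -215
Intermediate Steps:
U(-5, M)*y = -5*43 = -215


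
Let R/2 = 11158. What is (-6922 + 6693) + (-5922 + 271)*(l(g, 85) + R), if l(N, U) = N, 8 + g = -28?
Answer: -125904509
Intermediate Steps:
R = 22316 (R = 2*11158 = 22316)
g = -36 (g = -8 - 28 = -36)
(-6922 + 6693) + (-5922 + 271)*(l(g, 85) + R) = (-6922 + 6693) + (-5922 + 271)*(-36 + 22316) = -229 - 5651*22280 = -229 - 125904280 = -125904509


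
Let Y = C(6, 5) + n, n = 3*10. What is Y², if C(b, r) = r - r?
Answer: 900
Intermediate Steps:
n = 30
C(b, r) = 0
Y = 30 (Y = 0 + 30 = 30)
Y² = 30² = 900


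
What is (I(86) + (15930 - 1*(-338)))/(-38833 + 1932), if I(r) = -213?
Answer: -16055/36901 ≈ -0.43508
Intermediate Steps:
(I(86) + (15930 - 1*(-338)))/(-38833 + 1932) = (-213 + (15930 - 1*(-338)))/(-38833 + 1932) = (-213 + (15930 + 338))/(-36901) = (-213 + 16268)*(-1/36901) = 16055*(-1/36901) = -16055/36901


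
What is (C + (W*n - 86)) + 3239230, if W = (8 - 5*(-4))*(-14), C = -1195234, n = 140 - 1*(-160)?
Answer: 1926310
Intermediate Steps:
n = 300 (n = 140 + 160 = 300)
W = -392 (W = (8 - 1*(-20))*(-14) = (8 + 20)*(-14) = 28*(-14) = -392)
(C + (W*n - 86)) + 3239230 = (-1195234 + (-392*300 - 86)) + 3239230 = (-1195234 + (-117600 - 86)) + 3239230 = (-1195234 - 117686) + 3239230 = -1312920 + 3239230 = 1926310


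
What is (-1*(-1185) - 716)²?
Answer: 219961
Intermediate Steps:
(-1*(-1185) - 716)² = (1185 - 716)² = 469² = 219961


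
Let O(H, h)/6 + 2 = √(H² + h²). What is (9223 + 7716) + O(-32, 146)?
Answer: 16927 + 12*√5585 ≈ 17824.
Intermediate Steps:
O(H, h) = -12 + 6*√(H² + h²)
(9223 + 7716) + O(-32, 146) = (9223 + 7716) + (-12 + 6*√((-32)² + 146²)) = 16939 + (-12 + 6*√(1024 + 21316)) = 16939 + (-12 + 6*√22340) = 16939 + (-12 + 6*(2*√5585)) = 16939 + (-12 + 12*√5585) = 16927 + 12*√5585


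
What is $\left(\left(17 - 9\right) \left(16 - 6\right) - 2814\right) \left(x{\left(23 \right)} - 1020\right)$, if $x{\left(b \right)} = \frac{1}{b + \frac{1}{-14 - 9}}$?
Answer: $\frac{736180079}{264} \approx 2.7886 \cdot 10^{6}$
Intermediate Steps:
$x{\left(b \right)} = \frac{1}{- \frac{1}{23} + b}$ ($x{\left(b \right)} = \frac{1}{b + \frac{1}{-23}} = \frac{1}{b - \frac{1}{23}} = \frac{1}{- \frac{1}{23} + b}$)
$\left(\left(17 - 9\right) \left(16 - 6\right) - 2814\right) \left(x{\left(23 \right)} - 1020\right) = \left(\left(17 - 9\right) \left(16 - 6\right) - 2814\right) \left(\frac{23}{-1 + 23 \cdot 23} - 1020\right) = \left(\left(17 - 9\right) 10 - 2814\right) \left(\frac{23}{-1 + 529} - 1020\right) = \left(8 \cdot 10 - 2814\right) \left(\frac{23}{528} - 1020\right) = \left(80 - 2814\right) \left(23 \cdot \frac{1}{528} - 1020\right) = - 2734 \left(\frac{23}{528} - 1020\right) = \left(-2734\right) \left(- \frac{538537}{528}\right) = \frac{736180079}{264}$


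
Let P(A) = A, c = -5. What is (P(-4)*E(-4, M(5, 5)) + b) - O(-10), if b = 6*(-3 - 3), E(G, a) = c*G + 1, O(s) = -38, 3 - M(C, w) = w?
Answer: -82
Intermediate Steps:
M(C, w) = 3 - w
E(G, a) = 1 - 5*G (E(G, a) = -5*G + 1 = 1 - 5*G)
b = -36 (b = 6*(-6) = -36)
(P(-4)*E(-4, M(5, 5)) + b) - O(-10) = (-4*(1 - 5*(-4)) - 36) - 1*(-38) = (-4*(1 + 20) - 36) + 38 = (-4*21 - 36) + 38 = (-84 - 36) + 38 = -120 + 38 = -82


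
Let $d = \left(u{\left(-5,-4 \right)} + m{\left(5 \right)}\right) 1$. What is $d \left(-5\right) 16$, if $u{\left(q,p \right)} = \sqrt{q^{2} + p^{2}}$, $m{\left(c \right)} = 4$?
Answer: $-320 - 80 \sqrt{41} \approx -832.25$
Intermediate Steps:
$u{\left(q,p \right)} = \sqrt{p^{2} + q^{2}}$
$d = 4 + \sqrt{41}$ ($d = \left(\sqrt{\left(-4\right)^{2} + \left(-5\right)^{2}} + 4\right) 1 = \left(\sqrt{16 + 25} + 4\right) 1 = \left(\sqrt{41} + 4\right) 1 = \left(4 + \sqrt{41}\right) 1 = 4 + \sqrt{41} \approx 10.403$)
$d \left(-5\right) 16 = \left(4 + \sqrt{41}\right) \left(-5\right) 16 = \left(-20 - 5 \sqrt{41}\right) 16 = -320 - 80 \sqrt{41}$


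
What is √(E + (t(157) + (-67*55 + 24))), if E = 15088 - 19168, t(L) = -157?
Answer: I*√7898 ≈ 88.871*I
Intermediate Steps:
E = -4080
√(E + (t(157) + (-67*55 + 24))) = √(-4080 + (-157 + (-67*55 + 24))) = √(-4080 + (-157 + (-3685 + 24))) = √(-4080 + (-157 - 3661)) = √(-4080 - 3818) = √(-7898) = I*√7898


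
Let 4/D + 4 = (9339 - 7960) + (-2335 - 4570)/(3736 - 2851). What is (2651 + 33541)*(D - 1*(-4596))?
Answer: 20126464068672/120997 ≈ 1.6634e+8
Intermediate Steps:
D = 354/120997 (D = 4/(-4 + ((9339 - 7960) + (-2335 - 4570)/(3736 - 2851))) = 4/(-4 + (1379 - 6905/885)) = 4/(-4 + (1379 - 6905*1/885)) = 4/(-4 + (1379 - 1381/177)) = 4/(-4 + 242702/177) = 4/(241994/177) = 4*(177/241994) = 354/120997 ≈ 0.0029257)
(2651 + 33541)*(D - 1*(-4596)) = (2651 + 33541)*(354/120997 - 1*(-4596)) = 36192*(354/120997 + 4596) = 36192*(556102566/120997) = 20126464068672/120997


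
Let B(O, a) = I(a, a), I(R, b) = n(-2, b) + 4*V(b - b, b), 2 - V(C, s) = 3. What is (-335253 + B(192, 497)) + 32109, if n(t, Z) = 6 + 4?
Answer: -303138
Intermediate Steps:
V(C, s) = -1 (V(C, s) = 2 - 1*3 = 2 - 3 = -1)
n(t, Z) = 10
I(R, b) = 6 (I(R, b) = 10 + 4*(-1) = 10 - 4 = 6)
B(O, a) = 6
(-335253 + B(192, 497)) + 32109 = (-335253 + 6) + 32109 = -335247 + 32109 = -303138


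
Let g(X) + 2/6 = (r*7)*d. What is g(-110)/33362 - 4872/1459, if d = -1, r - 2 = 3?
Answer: -243886823/73012737 ≈ -3.3403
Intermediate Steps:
r = 5 (r = 2 + 3 = 5)
g(X) = -106/3 (g(X) = -⅓ + (5*7)*(-1) = -⅓ + 35*(-1) = -⅓ - 35 = -106/3)
g(-110)/33362 - 4872/1459 = -106/3/33362 - 4872/1459 = -106/3*1/33362 - 4872*1/1459 = -53/50043 - 4872/1459 = -243886823/73012737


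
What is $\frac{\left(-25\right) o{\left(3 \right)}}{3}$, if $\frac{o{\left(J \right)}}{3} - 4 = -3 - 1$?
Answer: $0$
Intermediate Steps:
$o{\left(J \right)} = 0$ ($o{\left(J \right)} = 12 + 3 \left(-3 - 1\right) = 12 + 3 \left(-4\right) = 12 - 12 = 0$)
$\frac{\left(-25\right) o{\left(3 \right)}}{3} = \frac{\left(-25\right) 0}{3} = 0 \cdot \frac{1}{3} = 0$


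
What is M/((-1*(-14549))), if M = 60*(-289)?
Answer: -17340/14549 ≈ -1.1918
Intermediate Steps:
M = -17340
M/((-1*(-14549))) = -17340/((-1*(-14549))) = -17340/14549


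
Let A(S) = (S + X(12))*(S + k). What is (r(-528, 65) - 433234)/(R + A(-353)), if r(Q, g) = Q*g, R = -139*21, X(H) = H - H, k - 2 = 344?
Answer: 233777/224 ≈ 1043.6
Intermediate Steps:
k = 346 (k = 2 + 344 = 346)
X(H) = 0
R = -2919
A(S) = S*(346 + S) (A(S) = (S + 0)*(S + 346) = S*(346 + S))
(r(-528, 65) - 433234)/(R + A(-353)) = (-528*65 - 433234)/(-2919 - 353*(346 - 353)) = (-34320 - 433234)/(-2919 - 353*(-7)) = -467554/(-2919 + 2471) = -467554/(-448) = -467554*(-1/448) = 233777/224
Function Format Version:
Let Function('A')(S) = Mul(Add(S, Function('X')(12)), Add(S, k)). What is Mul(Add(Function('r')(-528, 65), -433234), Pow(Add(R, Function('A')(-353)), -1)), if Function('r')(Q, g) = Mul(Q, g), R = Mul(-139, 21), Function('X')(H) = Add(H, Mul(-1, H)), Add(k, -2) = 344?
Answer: Rational(233777, 224) ≈ 1043.6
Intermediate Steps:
k = 346 (k = Add(2, 344) = 346)
Function('X')(H) = 0
R = -2919
Function('A')(S) = Mul(S, Add(346, S)) (Function('A')(S) = Mul(Add(S, 0), Add(S, 346)) = Mul(S, Add(346, S)))
Mul(Add(Function('r')(-528, 65), -433234), Pow(Add(R, Function('A')(-353)), -1)) = Mul(Add(Mul(-528, 65), -433234), Pow(Add(-2919, Mul(-353, Add(346, -353))), -1)) = Mul(Add(-34320, -433234), Pow(Add(-2919, Mul(-353, -7)), -1)) = Mul(-467554, Pow(Add(-2919, 2471), -1)) = Mul(-467554, Pow(-448, -1)) = Mul(-467554, Rational(-1, 448)) = Rational(233777, 224)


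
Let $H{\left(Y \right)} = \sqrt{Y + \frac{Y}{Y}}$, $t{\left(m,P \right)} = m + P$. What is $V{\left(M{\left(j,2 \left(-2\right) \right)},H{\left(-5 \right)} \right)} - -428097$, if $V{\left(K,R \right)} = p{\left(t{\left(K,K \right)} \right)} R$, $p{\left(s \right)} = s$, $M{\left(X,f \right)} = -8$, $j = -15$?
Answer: $428097 - 32 i \approx 4.281 \cdot 10^{5} - 32.0 i$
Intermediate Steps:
$t{\left(m,P \right)} = P + m$
$H{\left(Y \right)} = \sqrt{1 + Y}$ ($H{\left(Y \right)} = \sqrt{Y + 1} = \sqrt{1 + Y}$)
$V{\left(K,R \right)} = 2 K R$ ($V{\left(K,R \right)} = \left(K + K\right) R = 2 K R$)
$V{\left(M{\left(j,2 \left(-2\right) \right)},H{\left(-5 \right)} \right)} - -428097 = 2 \left(-8\right) \sqrt{1 - 5} - -428097 = 2 \left(-8\right) \sqrt{-4} + 428097 = 2 \left(-8\right) 2 i + 428097 = - 32 i + 428097 = 428097 - 32 i$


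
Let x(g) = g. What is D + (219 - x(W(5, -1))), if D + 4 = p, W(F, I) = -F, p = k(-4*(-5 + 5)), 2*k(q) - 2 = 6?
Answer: 224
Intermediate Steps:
k(q) = 4 (k(q) = 1 + (½)*6 = 1 + 3 = 4)
p = 4
D = 0 (D = -4 + 4 = 0)
D + (219 - x(W(5, -1))) = 0 + (219 - (-1)*5) = 0 + (219 - 1*(-5)) = 0 + (219 + 5) = 0 + 224 = 224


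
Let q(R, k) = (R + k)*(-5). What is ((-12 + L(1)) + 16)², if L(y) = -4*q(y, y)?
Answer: 1936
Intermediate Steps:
q(R, k) = -5*R - 5*k
L(y) = 40*y (L(y) = -4*(-5*y - 5*y) = -(-40)*y = 40*y)
((-12 + L(1)) + 16)² = ((-12 + 40*1) + 16)² = ((-12 + 40) + 16)² = (28 + 16)² = 44² = 1936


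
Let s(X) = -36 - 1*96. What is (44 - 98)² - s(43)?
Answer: 3048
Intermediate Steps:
s(X) = -132 (s(X) = -36 - 96 = -132)
(44 - 98)² - s(43) = (44 - 98)² - 1*(-132) = (-54)² + 132 = 2916 + 132 = 3048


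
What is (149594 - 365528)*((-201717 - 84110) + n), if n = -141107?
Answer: 92189566356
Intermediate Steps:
(149594 - 365528)*((-201717 - 84110) + n) = (149594 - 365528)*((-201717 - 84110) - 141107) = -215934*(-285827 - 141107) = -215934*(-426934) = 92189566356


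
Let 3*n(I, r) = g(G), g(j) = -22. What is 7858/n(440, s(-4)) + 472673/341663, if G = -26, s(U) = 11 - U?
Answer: -4021982378/3758293 ≈ -1070.2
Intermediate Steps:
n(I, r) = -22/3 (n(I, r) = (⅓)*(-22) = -22/3)
7858/n(440, s(-4)) + 472673/341663 = 7858/(-22/3) + 472673/341663 = 7858*(-3/22) + 472673*(1/341663) = -11787/11 + 472673/341663 = -4021982378/3758293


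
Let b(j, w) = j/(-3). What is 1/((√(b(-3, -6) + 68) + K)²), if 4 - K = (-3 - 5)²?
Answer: (60 - √69)⁻² ≈ 0.00037422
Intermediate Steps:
b(j, w) = -j/3 (b(j, w) = j*(-⅓) = -j/3)
K = -60 (K = 4 - (-3 - 5)² = 4 - 1*(-8)² = 4 - 1*64 = 4 - 64 = -60)
1/((√(b(-3, -6) + 68) + K)²) = 1/((√(-⅓*(-3) + 68) - 60)²) = 1/((√(1 + 68) - 60)²) = 1/((√69 - 60)²) = 1/((-60 + √69)²) = (-60 + √69)⁻²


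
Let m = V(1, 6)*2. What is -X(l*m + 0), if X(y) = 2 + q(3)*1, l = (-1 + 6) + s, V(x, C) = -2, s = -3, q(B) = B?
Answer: -5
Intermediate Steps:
l = 2 (l = (-1 + 6) - 3 = 5 - 3 = 2)
m = -4 (m = -2*2 = -4)
X(y) = 5 (X(y) = 2 + 3*1 = 2 + 3 = 5)
-X(l*m + 0) = -1*5 = -5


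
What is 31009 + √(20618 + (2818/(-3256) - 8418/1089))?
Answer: 31009 + √122901380817/2442 ≈ 31153.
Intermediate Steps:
31009 + √(20618 + (2818/(-3256) - 8418/1089)) = 31009 + √(20618 + (2818*(-1/3256) - 8418*1/1089)) = 31009 + √(20618 + (-1409/1628 - 2806/363)) = 31009 + √(20618 - 461785/53724) = 31009 + √(1107219647/53724) = 31009 + √122901380817/2442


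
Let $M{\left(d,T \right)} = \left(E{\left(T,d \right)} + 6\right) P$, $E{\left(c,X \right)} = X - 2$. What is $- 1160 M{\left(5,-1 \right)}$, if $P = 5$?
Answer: $-52200$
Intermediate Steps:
$E{\left(c,X \right)} = -2 + X$
$M{\left(d,T \right)} = 20 + 5 d$ ($M{\left(d,T \right)} = \left(\left(-2 + d\right) + 6\right) 5 = \left(4 + d\right) 5 = 20 + 5 d$)
$- 1160 M{\left(5,-1 \right)} = - 1160 \left(20 + 5 \cdot 5\right) = - 1160 \left(20 + 25\right) = \left(-1160\right) 45 = -52200$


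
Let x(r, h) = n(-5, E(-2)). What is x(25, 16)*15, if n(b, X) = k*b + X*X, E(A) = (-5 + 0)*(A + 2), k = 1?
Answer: -75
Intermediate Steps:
E(A) = -10 - 5*A (E(A) = -5*(2 + A) = -10 - 5*A)
n(b, X) = b + X² (n(b, X) = 1*b + X*X = b + X²)
x(r, h) = -5 (x(r, h) = -5 + (-10 - 5*(-2))² = -5 + (-10 + 10)² = -5 + 0² = -5 + 0 = -5)
x(25, 16)*15 = -5*15 = -75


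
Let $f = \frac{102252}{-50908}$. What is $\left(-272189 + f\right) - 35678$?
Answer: $- \frac{3918248872}{12727} \approx -3.0787 \cdot 10^{5}$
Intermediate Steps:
$f = - \frac{25563}{12727}$ ($f = 102252 \left(- \frac{1}{50908}\right) = - \frac{25563}{12727} \approx -2.0086$)
$\left(-272189 + f\right) - 35678 = \left(-272189 - \frac{25563}{12727}\right) - 35678 = - \frac{3464174966}{12727} - 35678 = - \frac{3918248872}{12727}$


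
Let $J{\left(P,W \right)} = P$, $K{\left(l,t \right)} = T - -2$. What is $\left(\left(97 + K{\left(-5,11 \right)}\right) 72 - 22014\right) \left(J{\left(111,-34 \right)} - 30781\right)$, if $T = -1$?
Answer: $458761860$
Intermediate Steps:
$K{\left(l,t \right)} = 1$ ($K{\left(l,t \right)} = -1 - -2 = -1 + 2 = 1$)
$\left(\left(97 + K{\left(-5,11 \right)}\right) 72 - 22014\right) \left(J{\left(111,-34 \right)} - 30781\right) = \left(\left(97 + 1\right) 72 - 22014\right) \left(111 - 30781\right) = \left(98 \cdot 72 - 22014\right) \left(-30670\right) = \left(7056 - 22014\right) \left(-30670\right) = \left(-14958\right) \left(-30670\right) = 458761860$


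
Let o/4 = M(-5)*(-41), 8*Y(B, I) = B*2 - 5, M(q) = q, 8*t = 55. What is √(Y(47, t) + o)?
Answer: √13298/4 ≈ 28.829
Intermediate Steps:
t = 55/8 (t = (⅛)*55 = 55/8 ≈ 6.8750)
Y(B, I) = -5/8 + B/4 (Y(B, I) = (B*2 - 5)/8 = (2*B - 5)/8 = (-5 + 2*B)/8 = -5/8 + B/4)
o = 820 (o = 4*(-5*(-41)) = 4*205 = 820)
√(Y(47, t) + o) = √((-5/8 + (¼)*47) + 820) = √((-5/8 + 47/4) + 820) = √(89/8 + 820) = √(6649/8) = √13298/4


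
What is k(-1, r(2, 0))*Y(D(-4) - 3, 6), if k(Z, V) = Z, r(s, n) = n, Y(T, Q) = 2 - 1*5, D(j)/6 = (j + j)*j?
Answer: 3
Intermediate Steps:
D(j) = 12*j² (D(j) = 6*((j + j)*j) = 6*((2*j)*j) = 6*(2*j²) = 12*j²)
Y(T, Q) = -3 (Y(T, Q) = 2 - 5 = -3)
k(-1, r(2, 0))*Y(D(-4) - 3, 6) = -1*(-3) = 3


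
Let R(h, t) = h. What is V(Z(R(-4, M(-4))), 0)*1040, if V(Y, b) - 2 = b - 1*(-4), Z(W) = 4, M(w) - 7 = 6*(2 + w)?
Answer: 6240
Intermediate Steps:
M(w) = 19 + 6*w (M(w) = 7 + 6*(2 + w) = 7 + (12 + 6*w) = 19 + 6*w)
V(Y, b) = 6 + b (V(Y, b) = 2 + (b - 1*(-4)) = 2 + (b + 4) = 2 + (4 + b) = 6 + b)
V(Z(R(-4, M(-4))), 0)*1040 = (6 + 0)*1040 = 6*1040 = 6240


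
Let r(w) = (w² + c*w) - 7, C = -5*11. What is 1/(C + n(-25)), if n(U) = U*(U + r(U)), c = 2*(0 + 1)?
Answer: -1/13630 ≈ -7.3368e-5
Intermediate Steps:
C = -55
c = 2 (c = 2*1 = 2)
r(w) = -7 + w² + 2*w (r(w) = (w² + 2*w) - 7 = -7 + w² + 2*w)
n(U) = U*(-7 + U² + 3*U) (n(U) = U*(U + (-7 + U² + 2*U)) = U*(-7 + U² + 3*U))
1/(C + n(-25)) = 1/(-55 - 25*(-7 + (-25)² + 3*(-25))) = 1/(-55 - 25*(-7 + 625 - 75)) = 1/(-55 - 25*543) = 1/(-55 - 13575) = 1/(-13630) = -1/13630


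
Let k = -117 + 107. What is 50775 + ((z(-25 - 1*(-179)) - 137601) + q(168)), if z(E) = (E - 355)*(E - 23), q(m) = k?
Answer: -113167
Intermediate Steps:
k = -10
q(m) = -10
z(E) = (-355 + E)*(-23 + E)
50775 + ((z(-25 - 1*(-179)) - 137601) + q(168)) = 50775 + (((8165 + (-25 - 1*(-179))² - 378*(-25 - 1*(-179))) - 137601) - 10) = 50775 + (((8165 + (-25 + 179)² - 378*(-25 + 179)) - 137601) - 10) = 50775 + (((8165 + 154² - 378*154) - 137601) - 10) = 50775 + (((8165 + 23716 - 58212) - 137601) - 10) = 50775 + ((-26331 - 137601) - 10) = 50775 + (-163932 - 10) = 50775 - 163942 = -113167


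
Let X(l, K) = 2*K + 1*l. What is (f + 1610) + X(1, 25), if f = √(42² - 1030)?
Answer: 1661 + √734 ≈ 1688.1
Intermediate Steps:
X(l, K) = l + 2*K (X(l, K) = 2*K + l = l + 2*K)
f = √734 (f = √(1764 - 1030) = √734 ≈ 27.092)
(f + 1610) + X(1, 25) = (√734 + 1610) + (1 + 2*25) = (1610 + √734) + (1 + 50) = (1610 + √734) + 51 = 1661 + √734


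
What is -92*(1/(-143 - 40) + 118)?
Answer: -1986556/183 ≈ -10856.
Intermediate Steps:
-92*(1/(-143 - 40) + 118) = -92*(1/(-183) + 118) = -92*(-1/183 + 118) = -92*21593/183 = -1986556/183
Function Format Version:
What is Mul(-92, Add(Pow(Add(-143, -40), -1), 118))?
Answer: Rational(-1986556, 183) ≈ -10856.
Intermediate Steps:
Mul(-92, Add(Pow(Add(-143, -40), -1), 118)) = Mul(-92, Add(Pow(-183, -1), 118)) = Mul(-92, Add(Rational(-1, 183), 118)) = Mul(-92, Rational(21593, 183)) = Rational(-1986556, 183)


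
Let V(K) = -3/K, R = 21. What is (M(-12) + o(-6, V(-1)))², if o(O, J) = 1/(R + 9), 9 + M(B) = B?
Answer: 395641/900 ≈ 439.60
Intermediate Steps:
M(B) = -9 + B
o(O, J) = 1/30 (o(O, J) = 1/(21 + 9) = 1/30)
(M(-12) + o(-6, V(-1)))² = ((-9 - 12) + 1/30)² = (-21 + 1/30)² = (-629/30)² = 395641/900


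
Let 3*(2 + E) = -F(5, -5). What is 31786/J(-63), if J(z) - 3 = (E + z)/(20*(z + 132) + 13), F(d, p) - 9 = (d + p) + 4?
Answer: 132833694/12329 ≈ 10774.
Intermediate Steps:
F(d, p) = 13 + d + p (F(d, p) = 9 + ((d + p) + 4) = 9 + (4 + d + p) = 13 + d + p)
E = -19/3 (E = -2 + (-(13 + 5 - 5))/3 = -2 + (-1*13)/3 = -2 + (⅓)*(-13) = -2 - 13/3 = -19/3 ≈ -6.3333)
J(z) = 3 + (-19/3 + z)/(2653 + 20*z) (J(z) = 3 + (-19/3 + z)/(20*(z + 132) + 13) = 3 + (-19/3 + z)/(20*(132 + z) + 13) = 3 + (-19/3 + z)/((2640 + 20*z) + 13) = 3 + (-19/3 + z)/(2653 + 20*z))
31786/J(-63) = 31786/(((23858 + 183*(-63))/(3*(2653 + 20*(-63))))) = 31786/(((23858 - 11529)/(3*(2653 - 1260)))) = 31786/(((⅓)*12329/1393)) = 31786/(((⅓)*(1/1393)*12329)) = 31786/(12329/4179) = 31786*(4179/12329) = 132833694/12329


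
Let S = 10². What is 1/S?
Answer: 1/100 ≈ 0.010000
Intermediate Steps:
S = 100
1/S = 1/100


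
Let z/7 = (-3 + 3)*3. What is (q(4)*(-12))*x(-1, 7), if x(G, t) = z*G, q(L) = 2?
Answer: 0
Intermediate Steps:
z = 0 (z = 7*((-3 + 3)*3) = 7*(0*3) = 7*0 = 0)
x(G, t) = 0 (x(G, t) = 0*G = 0)
(q(4)*(-12))*x(-1, 7) = (2*(-12))*0 = -24*0 = 0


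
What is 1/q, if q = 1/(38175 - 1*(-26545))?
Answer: 64720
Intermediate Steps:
q = 1/64720 (q = 1/(38175 + 26545) = 1/64720 ≈ 1.5451e-5)
1/q = 1/(1/64720) = 64720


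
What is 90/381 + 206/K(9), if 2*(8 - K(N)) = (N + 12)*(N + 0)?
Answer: -47134/21971 ≈ -2.1453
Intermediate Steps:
K(N) = 8 - N*(12 + N)/2 (K(N) = 8 - (N + 12)*(N + 0)/2 = 8 - (12 + N)*N/2 = 8 - N*(12 + N)/2)
90/381 + 206/K(9) = 90/381 + 206/(8 - 6*9 - 1/2*9**2) = 90*(1/381) + 206/(8 - 54 - 1/2*81) = 30/127 + 206/(8 - 54 - 81/2) = 30/127 + 206/(-173/2) = 30/127 + 206*(-2/173) = 30/127 - 412/173 = -47134/21971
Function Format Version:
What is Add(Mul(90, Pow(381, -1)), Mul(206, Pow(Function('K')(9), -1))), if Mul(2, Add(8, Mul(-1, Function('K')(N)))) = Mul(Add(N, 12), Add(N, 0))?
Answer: Rational(-47134, 21971) ≈ -2.1453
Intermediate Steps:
Function('K')(N) = Add(8, Mul(Rational(-1, 2), N, Add(12, N))) (Function('K')(N) = Add(8, Mul(Rational(-1, 2), Mul(Add(N, 12), Add(N, 0)))) = Add(8, Mul(Rational(-1, 2), Mul(Add(12, N), N))) = Add(8, Mul(Rational(-1, 2), Mul(N, Add(12, N)))) = Add(8, Mul(Rational(-1, 2), N, Add(12, N))))
Add(Mul(90, Pow(381, -1)), Mul(206, Pow(Function('K')(9), -1))) = Add(Mul(90, Pow(381, -1)), Mul(206, Pow(Add(8, Mul(-6, 9), Mul(Rational(-1, 2), Pow(9, 2))), -1))) = Add(Mul(90, Rational(1, 381)), Mul(206, Pow(Add(8, -54, Mul(Rational(-1, 2), 81)), -1))) = Add(Rational(30, 127), Mul(206, Pow(Add(8, -54, Rational(-81, 2)), -1))) = Add(Rational(30, 127), Mul(206, Pow(Rational(-173, 2), -1))) = Add(Rational(30, 127), Mul(206, Rational(-2, 173))) = Add(Rational(30, 127), Rational(-412, 173)) = Rational(-47134, 21971)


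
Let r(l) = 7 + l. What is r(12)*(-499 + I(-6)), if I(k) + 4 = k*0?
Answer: -9557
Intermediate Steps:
I(k) = -4 (I(k) = -4 + k*0 = -4 + 0 = -4)
r(12)*(-499 + I(-6)) = (7 + 12)*(-499 - 4) = 19*(-503) = -9557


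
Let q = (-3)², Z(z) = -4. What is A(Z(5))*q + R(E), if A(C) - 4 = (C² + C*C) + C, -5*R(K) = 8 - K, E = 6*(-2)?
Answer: 284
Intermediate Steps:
E = -12
R(K) = -8/5 + K/5 (R(K) = -(8 - K)/5 = -8/5 + K/5)
q = 9
A(C) = 4 + C + 2*C² (A(C) = 4 + ((C² + C*C) + C) = 4 + ((C² + C²) + C) = 4 + (2*C² + C) = 4 + (C + 2*C²) = 4 + C + 2*C²)
A(Z(5))*q + R(E) = (4 - 4 + 2*(-4)²)*9 + (-8/5 + (⅕)*(-12)) = (4 - 4 + 2*16)*9 + (-8/5 - 12/5) = (4 - 4 + 32)*9 - 4 = 32*9 - 4 = 288 - 4 = 284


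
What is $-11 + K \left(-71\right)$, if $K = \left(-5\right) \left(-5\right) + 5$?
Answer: $-2141$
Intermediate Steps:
$K = 30$ ($K = 25 + 5 = 30$)
$-11 + K \left(-71\right) = -11 + 30 \left(-71\right) = -11 - 2130 = -2141$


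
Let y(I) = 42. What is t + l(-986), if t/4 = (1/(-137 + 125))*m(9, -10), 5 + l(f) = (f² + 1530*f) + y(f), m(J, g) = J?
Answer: -536350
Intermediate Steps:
l(f) = 37 + f² + 1530*f (l(f) = -5 + ((f² + 1530*f) + 42) = -5 + (42 + f² + 1530*f) = 37 + f² + 1530*f)
t = -3 (t = 4*((1/(-137 + 125))*9) = 4*((1/(-12))*9) = 4*(-1/12*1*9) = 4*(-1/12*9) = 4*(-¾) = -3)
t + l(-986) = -3 + (37 + (-986)² + 1530*(-986)) = -3 + (37 + 972196 - 1508580) = -3 - 536347 = -536350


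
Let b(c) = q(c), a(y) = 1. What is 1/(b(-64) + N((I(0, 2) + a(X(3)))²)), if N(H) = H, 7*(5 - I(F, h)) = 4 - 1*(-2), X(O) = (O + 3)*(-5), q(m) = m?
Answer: -49/1840 ≈ -0.026630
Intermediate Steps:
X(O) = -15 - 5*O (X(O) = (3 + O)*(-5) = -15 - 5*O)
I(F, h) = 29/7 (I(F, h) = 5 - (4 - 1*(-2))/7 = 5 - (4 + 2)/7 = 5 - ⅐*6 = 5 - 6/7 = 29/7)
b(c) = c
1/(b(-64) + N((I(0, 2) + a(X(3)))²)) = 1/(-64 + (29/7 + 1)²) = 1/(-64 + (36/7)²) = 1/(-64 + 1296/49) = 1/(-1840/49) = -49/1840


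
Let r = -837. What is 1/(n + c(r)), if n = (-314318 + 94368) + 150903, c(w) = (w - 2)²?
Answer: 1/634874 ≈ 1.5751e-6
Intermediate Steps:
c(w) = (-2 + w)²
n = -69047 (n = -219950 + 150903 = -69047)
1/(n + c(r)) = 1/(-69047 + (-2 - 837)²) = 1/(-69047 + (-839)²) = 1/(-69047 + 703921) = 1/634874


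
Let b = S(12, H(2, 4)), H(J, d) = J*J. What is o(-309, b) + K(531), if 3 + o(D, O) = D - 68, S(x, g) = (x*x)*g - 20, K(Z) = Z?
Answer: 151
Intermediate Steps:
H(J, d) = J²
S(x, g) = -20 + g*x² (S(x, g) = x²*g - 20 = g*x² - 20 = -20 + g*x²)
b = 556 (b = -20 + 2²*12² = -20 + 4*144 = -20 + 576 = 556)
o(D, O) = -71 + D (o(D, O) = -3 + (D - 68) = -3 + (-68 + D) = -71 + D)
o(-309, b) + K(531) = (-71 - 309) + 531 = -380 + 531 = 151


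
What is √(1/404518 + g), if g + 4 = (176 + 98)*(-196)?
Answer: I*√8788498499892874/404518 ≈ 231.75*I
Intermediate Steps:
g = -53708 (g = -4 + (176 + 98)*(-196) = -4 + 274*(-196) = -4 - 53704 = -53708)
√(1/404518 + g) = √(1/404518 - 53708) = √(-21725852743/404518) = I*√8788498499892874/404518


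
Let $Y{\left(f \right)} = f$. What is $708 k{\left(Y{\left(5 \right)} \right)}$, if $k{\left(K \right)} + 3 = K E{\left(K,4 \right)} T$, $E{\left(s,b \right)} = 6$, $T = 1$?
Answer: $19116$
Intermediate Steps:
$k{\left(K \right)} = -3 + 6 K$ ($k{\left(K \right)} = -3 + K 6 \cdot 1 = -3 + 6 K 1 = -3 + 6 K$)
$708 k{\left(Y{\left(5 \right)} \right)} = 708 \left(-3 + 6 \cdot 5\right) = 708 \left(-3 + 30\right) = 708 \cdot 27 = 19116$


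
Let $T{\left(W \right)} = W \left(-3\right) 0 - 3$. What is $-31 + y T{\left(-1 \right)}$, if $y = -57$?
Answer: $140$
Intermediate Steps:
$T{\left(W \right)} = -3$ ($T{\left(W \right)} = - 3 W 0 - 3 = 0 - 3 = -3$)
$-31 + y T{\left(-1 \right)} = -31 - -171 = -31 + 171 = 140$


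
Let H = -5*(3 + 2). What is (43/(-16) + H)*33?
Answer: -14619/16 ≈ -913.69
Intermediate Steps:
H = -25 (H = -5*5 = -25)
(43/(-16) + H)*33 = (43/(-16) - 25)*33 = (43*(-1/16) - 25)*33 = (-43/16 - 25)*33 = -443/16*33 = -14619/16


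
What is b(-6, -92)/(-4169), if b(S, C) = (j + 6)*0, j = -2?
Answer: 0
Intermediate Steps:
b(S, C) = 0 (b(S, C) = (-2 + 6)*0 = 4*0 = 0)
b(-6, -92)/(-4169) = 0/(-4169) = 0*(-1/4169) = 0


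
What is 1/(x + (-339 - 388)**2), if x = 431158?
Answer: 1/959687 ≈ 1.0420e-6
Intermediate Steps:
1/(x + (-339 - 388)**2) = 1/(431158 + (-339 - 388)**2) = 1/(431158 + (-727)**2) = 1/(431158 + 528529) = 1/959687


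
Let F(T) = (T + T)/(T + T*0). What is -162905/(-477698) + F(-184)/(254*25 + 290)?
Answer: 270661149/792978680 ≈ 0.34132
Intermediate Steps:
F(T) = 2 (F(T) = (2*T)/(T + 0) = (2*T)/T = 2)
-162905/(-477698) + F(-184)/(254*25 + 290) = -162905/(-477698) + 2/(254*25 + 290) = -162905*(-1/477698) + 2/(6350 + 290) = 162905/477698 + 2/6640 = 162905/477698 + 2*(1/6640) = 162905/477698 + 1/3320 = 270661149/792978680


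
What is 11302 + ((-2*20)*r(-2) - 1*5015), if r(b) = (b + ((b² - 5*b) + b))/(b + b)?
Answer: 6387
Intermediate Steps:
r(b) = (b² - 3*b)/(2*b) (r(b) = (b + (b² - 4*b))/((2*b)) = (b² - 3*b)*(1/(2*b)) = (b² - 3*b)/(2*b))
11302 + ((-2*20)*r(-2) - 1*5015) = 11302 + ((-2*20)*(-3/2 + (½)*(-2)) - 1*5015) = 11302 + (-40*(-3/2 - 1) - 5015) = 11302 + (-40*(-5/2) - 5015) = 11302 + (100 - 5015) = 11302 - 4915 = 6387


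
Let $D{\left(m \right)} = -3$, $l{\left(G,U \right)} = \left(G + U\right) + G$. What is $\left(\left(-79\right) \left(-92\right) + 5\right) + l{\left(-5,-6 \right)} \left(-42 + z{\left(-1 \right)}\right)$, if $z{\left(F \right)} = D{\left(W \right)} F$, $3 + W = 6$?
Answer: $7897$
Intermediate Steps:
$W = 3$ ($W = -3 + 6 = 3$)
$l{\left(G,U \right)} = U + 2 G$
$z{\left(F \right)} = - 3 F$
$\left(\left(-79\right) \left(-92\right) + 5\right) + l{\left(-5,-6 \right)} \left(-42 + z{\left(-1 \right)}\right) = \left(\left(-79\right) \left(-92\right) + 5\right) + \left(-6 + 2 \left(-5\right)\right) \left(-42 - -3\right) = \left(7268 + 5\right) + \left(-6 - 10\right) \left(-42 + 3\right) = 7273 - -624 = 7273 + 624 = 7897$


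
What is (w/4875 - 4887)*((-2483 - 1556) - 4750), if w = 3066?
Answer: 69787762517/1625 ≈ 4.2946e+7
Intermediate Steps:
(w/4875 - 4887)*((-2483 - 1556) - 4750) = (3066/4875 - 4887)*((-2483 - 1556) - 4750) = (3066*(1/4875) - 4887)*(-4039 - 4750) = (1022/1625 - 4887)*(-8789) = -7940353/1625*(-8789) = 69787762517/1625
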